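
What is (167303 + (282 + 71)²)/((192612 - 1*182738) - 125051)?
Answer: -291912/115177 ≈ -2.5345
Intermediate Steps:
(167303 + (282 + 71)²)/((192612 - 1*182738) - 125051) = (167303 + 353²)/((192612 - 182738) - 125051) = (167303 + 124609)/(9874 - 125051) = 291912/(-115177) = 291912*(-1/115177) = -291912/115177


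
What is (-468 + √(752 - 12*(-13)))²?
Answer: 219932 - 1872*√227 ≈ 1.9173e+5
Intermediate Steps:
(-468 + √(752 - 12*(-13)))² = (-468 + √(752 + 156))² = (-468 + √908)² = (-468 + 2*√227)²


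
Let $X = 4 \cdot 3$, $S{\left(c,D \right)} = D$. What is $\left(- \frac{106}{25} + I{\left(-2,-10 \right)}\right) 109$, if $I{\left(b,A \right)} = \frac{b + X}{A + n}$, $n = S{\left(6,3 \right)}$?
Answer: $- \frac{108128}{175} \approx -617.87$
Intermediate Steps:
$n = 3$
$X = 12$
$I{\left(b,A \right)} = \frac{12 + b}{3 + A}$ ($I{\left(b,A \right)} = \frac{b + 12}{A + 3} = \frac{12 + b}{3 + A}$)
$\left(- \frac{106}{25} + I{\left(-2,-10 \right)}\right) 109 = \left(- \frac{106}{25} + \frac{12 - 2}{3 - 10}\right) 109 = \left(\left(-106\right) \frac{1}{25} + \frac{1}{-7} \cdot 10\right) 109 = \left(- \frac{106}{25} - \frac{10}{7}\right) 109 = \left(- \frac{992}{175}\right) 109 = - \frac{108128}{175}$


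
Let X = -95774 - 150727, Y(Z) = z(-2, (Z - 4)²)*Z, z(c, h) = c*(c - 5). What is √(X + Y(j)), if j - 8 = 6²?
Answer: I*√245885 ≈ 495.87*I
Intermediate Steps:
z(c, h) = c*(-5 + c)
j = 44 (j = 8 + 6² = 8 + 36 = 44)
Y(Z) = 14*Z (Y(Z) = (-2*(-5 - 2))*Z = (-2*(-7))*Z = 14*Z)
X = -246501
√(X + Y(j)) = √(-246501 + 14*44) = √(-246501 + 616) = √(-245885) = I*√245885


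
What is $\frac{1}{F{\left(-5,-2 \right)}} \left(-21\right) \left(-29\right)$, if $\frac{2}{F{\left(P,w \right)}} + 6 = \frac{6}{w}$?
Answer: $- \frac{5481}{2} \approx -2740.5$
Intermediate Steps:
$F{\left(P,w \right)} = \frac{2}{-6 + \frac{6}{w}}$
$\frac{1}{F{\left(-5,-2 \right)}} \left(-21\right) \left(-29\right) = \frac{1}{\left(-1\right) \left(-2\right) \frac{1}{-3 + 3 \left(-2\right)}} \left(-21\right) \left(-29\right) = \frac{1}{\left(-1\right) \left(-2\right) \frac{1}{-3 - 6}} \left(-21\right) \left(-29\right) = \frac{1}{\left(-1\right) \left(-2\right) \frac{1}{-9}} \left(-21\right) \left(-29\right) = \frac{1}{\left(-1\right) \left(-2\right) \left(- \frac{1}{9}\right)} \left(-21\right) \left(-29\right) = \frac{1}{- \frac{2}{9}} \left(-21\right) \left(-29\right) = \left(- \frac{9}{2}\right) \left(-21\right) \left(-29\right) = \frac{189}{2} \left(-29\right) = - \frac{5481}{2}$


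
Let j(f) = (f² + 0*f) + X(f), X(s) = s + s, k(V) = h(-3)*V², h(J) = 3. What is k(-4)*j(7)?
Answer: 3024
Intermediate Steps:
k(V) = 3*V²
X(s) = 2*s
j(f) = f² + 2*f (j(f) = (f² + 0*f) + 2*f = (f² + 0) + 2*f = f² + 2*f)
k(-4)*j(7) = (3*(-4)²)*(7*(2 + 7)) = (3*16)*(7*9) = 48*63 = 3024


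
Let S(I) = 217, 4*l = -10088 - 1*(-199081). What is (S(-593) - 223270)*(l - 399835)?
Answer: 314582129391/4 ≈ 7.8646e+10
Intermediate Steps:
l = 188993/4 (l = (-10088 - 1*(-199081))/4 = (-10088 + 199081)/4 = (¼)*188993 = 188993/4 ≈ 47248.)
(S(-593) - 223270)*(l - 399835) = (217 - 223270)*(188993/4 - 399835) = -223053*(-1410347/4) = 314582129391/4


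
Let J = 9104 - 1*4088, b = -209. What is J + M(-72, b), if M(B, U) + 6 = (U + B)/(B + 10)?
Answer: 310901/62 ≈ 5014.5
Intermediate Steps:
J = 5016 (J = 9104 - 4088 = 5016)
M(B, U) = -6 + (B + U)/(10 + B) (M(B, U) = -6 + (U + B)/(B + 10) = -6 + (B + U)/(10 + B))
J + M(-72, b) = 5016 + (-60 - 209 - 5*(-72))/(10 - 72) = 5016 + (-60 - 209 + 360)/(-62) = 5016 - 1/62*91 = 5016 - 91/62 = 310901/62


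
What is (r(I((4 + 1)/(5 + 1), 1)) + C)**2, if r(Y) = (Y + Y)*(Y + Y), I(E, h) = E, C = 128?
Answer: 1385329/81 ≈ 17103.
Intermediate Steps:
r(Y) = 4*Y**2 (r(Y) = (2*Y)*(2*Y) = 4*Y**2)
(r(I((4 + 1)/(5 + 1), 1)) + C)**2 = (4*((4 + 1)/(5 + 1))**2 + 128)**2 = (4*(5/6)**2 + 128)**2 = (4*(25/36) + 128)**2 = (25/9 + 128)**2 = (1177/9)**2 = 1385329/81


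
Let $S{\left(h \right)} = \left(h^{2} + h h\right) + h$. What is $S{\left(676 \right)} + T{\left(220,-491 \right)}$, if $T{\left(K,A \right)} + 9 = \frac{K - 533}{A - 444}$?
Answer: $\frac{855169078}{935} \approx 9.1462 \cdot 10^{5}$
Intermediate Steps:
$S{\left(h \right)} = h + 2 h^{2}$ ($S{\left(h \right)} = \left(h^{2} + h^{2}\right) + h = 2 h^{2} + h = h + 2 h^{2}$)
$T{\left(K,A \right)} = -9 + \frac{-533 + K}{-444 + A}$ ($T{\left(K,A \right)} = -9 + \frac{K - 533}{A - 444} = -9 + \frac{-533 + K}{A - 444} = -9 + \frac{-533 + K}{-444 + A}$)
$S{\left(676 \right)} + T{\left(220,-491 \right)} = 676 \left(1 + 2 \cdot 676\right) + \frac{3463 + 220 - -4419}{-444 - 491} = 676 \left(1 + 1352\right) + \frac{3463 + 220 + 4419}{-935} = 676 \cdot 1353 - \frac{8102}{935} = 914628 - \frac{8102}{935} = \frac{855169078}{935}$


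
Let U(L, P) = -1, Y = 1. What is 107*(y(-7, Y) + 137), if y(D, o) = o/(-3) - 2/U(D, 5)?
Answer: 44512/3 ≈ 14837.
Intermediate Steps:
y(D, o) = 2 - o/3 (y(D, o) = o/(-3) - 2/(-1) = o*(-1/3) - 2*(-1) = -o/3 + 2 = 2 - o/3)
107*(y(-7, Y) + 137) = 107*((2 - 1/3*1) + 137) = 107*((2 - 1/3) + 137) = 107*(5/3 + 137) = 107*(416/3) = 44512/3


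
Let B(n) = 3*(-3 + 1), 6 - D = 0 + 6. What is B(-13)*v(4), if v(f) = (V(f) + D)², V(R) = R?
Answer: -96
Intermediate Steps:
D = 0 (D = 6 - (0 + 6) = 6 - 1*6 = 6 - 6 = 0)
B(n) = -6 (B(n) = 3*(-2) = -6)
v(f) = f² (v(f) = (f + 0)² = f²)
B(-13)*v(4) = -6*4² = -6*16 = -96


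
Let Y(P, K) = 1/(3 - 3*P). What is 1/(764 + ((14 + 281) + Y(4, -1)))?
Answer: 9/9530 ≈ 0.00094439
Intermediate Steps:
1/(764 + ((14 + 281) + Y(4, -1))) = 1/(764 + ((14 + 281) - 1/(-3 + 3*4))) = 1/(764 + (295 - 1/(-3 + 12))) = 1/(764 + (295 - 1/9)) = 1/(764 + (295 - 1*⅑)) = 1/(764 + (295 - ⅑)) = 1/(764 + 2654/9) = 1/(9530/9) = 9/9530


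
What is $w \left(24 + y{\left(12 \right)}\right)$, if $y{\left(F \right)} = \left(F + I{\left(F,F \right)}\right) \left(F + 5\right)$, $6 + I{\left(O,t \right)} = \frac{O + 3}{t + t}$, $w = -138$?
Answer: $- \frac{75417}{4} \approx -18854.0$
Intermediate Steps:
$I{\left(O,t \right)} = -6 + \frac{3 + O}{2 t}$ ($I{\left(O,t \right)} = -6 + \frac{O + 3}{t + t} = -6 + \frac{3 + O}{2 t}$)
$y{\left(F \right)} = \left(5 + F\right) \left(F + \frac{3 - 11 F}{2 F}\right)$ ($y{\left(F \right)} = \left(F + \frac{3 + F - 12 F}{2 F}\right) \left(F + 5\right) = \left(F + \frac{3 - 11 F}{2 F}\right) \left(5 + F\right) = \left(5 + F\right) \left(F + \frac{3 - 11 F}{2 F}\right)$)
$w \left(24 + y{\left(12 \right)}\right) = - 138 \left(24 + \left(-26 + 12^{2} - 6 + \frac{15}{2 \cdot 12}\right)\right) = - 138 \left(24 + \left(-26 + 144 - 6 + \frac{15}{2} \cdot \frac{1}{12}\right)\right) = - 138 \left(24 + \left(-26 + 144 - 6 + \frac{5}{8}\right)\right) = - 138 \left(24 + \frac{901}{8}\right) = \left(-138\right) \frac{1093}{8} = - \frac{75417}{4}$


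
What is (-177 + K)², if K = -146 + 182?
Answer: 19881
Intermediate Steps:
K = 36
(-177 + K)² = (-177 + 36)² = (-141)² = 19881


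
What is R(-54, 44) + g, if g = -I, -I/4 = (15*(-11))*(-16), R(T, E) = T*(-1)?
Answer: 10614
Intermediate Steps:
R(T, E) = -T
I = -10560 (I = -4*15*(-11)*(-16) = -(-660)*(-16) = -4*2640 = -10560)
g = 10560 (g = -1*(-10560) = 10560)
R(-54, 44) + g = -1*(-54) + 10560 = 54 + 10560 = 10614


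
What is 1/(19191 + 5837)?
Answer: 1/25028 ≈ 3.9955e-5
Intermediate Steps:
1/(19191 + 5837) = 1/25028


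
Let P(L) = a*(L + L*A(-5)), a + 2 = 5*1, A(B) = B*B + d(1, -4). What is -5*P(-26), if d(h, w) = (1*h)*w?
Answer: 8580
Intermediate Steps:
d(h, w) = h*w
A(B) = -4 + B² (A(B) = B*B + 1*(-4) = B² - 4 = -4 + B²)
a = 3 (a = -2 + 5*1 = -2 + 5 = 3)
P(L) = 66*L (P(L) = 3*(L + L*(-4 + (-5)²)) = 3*(L + L*(-4 + 25)) = 3*(L + L*21) = 3*(L + 21*L) = 3*(22*L) = 66*L)
-5*P(-26) = -330*(-26) = -5*(-1716) = 8580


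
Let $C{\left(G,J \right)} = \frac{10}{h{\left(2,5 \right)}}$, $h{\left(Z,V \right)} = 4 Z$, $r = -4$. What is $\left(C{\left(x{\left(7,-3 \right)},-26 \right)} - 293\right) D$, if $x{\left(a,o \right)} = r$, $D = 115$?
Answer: $- \frac{134205}{4} \approx -33551.0$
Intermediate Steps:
$x{\left(a,o \right)} = -4$
$C{\left(G,J \right)} = \frac{5}{4}$ ($C{\left(G,J \right)} = \frac{10}{4 \cdot 2} = \frac{10}{8} = 10 \cdot \frac{1}{8} = \frac{5}{4}$)
$\left(C{\left(x{\left(7,-3 \right)},-26 \right)} - 293\right) D = \left(\frac{5}{4} - 293\right) 115 = \left(- \frac{1167}{4}\right) 115 = - \frac{134205}{4}$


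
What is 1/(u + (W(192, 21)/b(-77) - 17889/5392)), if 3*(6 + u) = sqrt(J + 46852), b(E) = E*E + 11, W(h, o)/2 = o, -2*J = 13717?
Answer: 66326773003920/31038531624455471 + 1187295753600*sqrt(159974)/31038531624455471 ≈ 0.017437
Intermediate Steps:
J = -13717/2 (J = -1/2*13717 = -13717/2 ≈ -6858.5)
W(h, o) = 2*o
b(E) = 11 + E**2 (b(E) = E**2 + 11 = 11 + E**2)
u = -6 + sqrt(159974)/6 (u = -6 + sqrt(-13717/2 + 46852)/3 = -6 + sqrt(79987/2)/3 = -6 + (sqrt(159974)/2)/3 = -6 + sqrt(159974)/6 ≈ 60.661)
1/(u + (W(192, 21)/b(-77) - 17889/5392)) = 1/((-6 + sqrt(159974)/6) + ((2*21)/(11 + (-77)**2) - 17889/5392)) = 1/((-6 + sqrt(159974)/6) + (42/(11 + 5929) - 17889*1/5392)) = 1/((-6 + sqrt(159974)/6) + (42/5940 - 17889/5392)) = 1/((-6 + sqrt(159974)/6) + (42*(1/5940) - 17889/5392)) = 1/((-6 + sqrt(159974)/6) + (7/990 - 17889/5392)) = 1/((-6 + sqrt(159974)/6) - 8836183/2669040) = 1/(-24850423/2669040 + sqrt(159974)/6)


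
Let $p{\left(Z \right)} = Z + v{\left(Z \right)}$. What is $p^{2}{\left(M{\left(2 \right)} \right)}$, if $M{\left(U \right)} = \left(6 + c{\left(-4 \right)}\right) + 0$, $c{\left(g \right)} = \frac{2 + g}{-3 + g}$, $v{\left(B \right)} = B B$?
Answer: $\frac{5035536}{2401} \approx 2097.3$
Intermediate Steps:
$v{\left(B \right)} = B^{2}$
$c{\left(g \right)} = \frac{2 + g}{-3 + g}$
$M{\left(U \right)} = \frac{44}{7}$ ($M{\left(U \right)} = \left(6 + \frac{2 - 4}{-3 - 4}\right) + 0 = \left(6 + \frac{1}{-7} \left(-2\right)\right) + 0 = \left(6 - - \frac{2}{7}\right) + 0 = \left(6 + \frac{2}{7}\right) + 0 = \frac{44}{7} + 0 = \frac{44}{7}$)
$p{\left(Z \right)} = Z + Z^{2}$
$p^{2}{\left(M{\left(2 \right)} \right)} = \left(\frac{44 \left(1 + \frac{44}{7}\right)}{7}\right)^{2} = \left(\frac{44}{7} \cdot \frac{51}{7}\right)^{2} = \left(\frac{2244}{49}\right)^{2} = \frac{5035536}{2401}$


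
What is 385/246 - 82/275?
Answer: 85703/67650 ≈ 1.2669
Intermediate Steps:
385/246 - 82/275 = 85703/67650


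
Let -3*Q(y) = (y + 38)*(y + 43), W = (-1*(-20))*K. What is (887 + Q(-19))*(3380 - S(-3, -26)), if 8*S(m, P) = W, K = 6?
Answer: 2473275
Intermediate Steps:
W = 120 (W = -1*(-20)*6 = 20*6 = 120)
S(m, P) = 15 (S(m, P) = (⅛)*120 = 15)
Q(y) = -(38 + y)*(43 + y)/3 (Q(y) = -(y + 38)*(y + 43)/3 = -(38 + y)*(43 + y)/3)
(887 + Q(-19))*(3380 - S(-3, -26)) = (887 + (-1634/3 - 27*(-19) - ⅓*(-19)²))*(3380 - 1*15) = (887 + (-1634/3 + 513 - ⅓*361))*(3380 - 15) = (887 + (-1634/3 + 513 - 361/3))*3365 = (887 - 152)*3365 = 735*3365 = 2473275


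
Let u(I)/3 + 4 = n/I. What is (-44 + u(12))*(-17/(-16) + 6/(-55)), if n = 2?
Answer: -93129/1760 ≈ -52.914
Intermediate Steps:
u(I) = -12 + 6/I (u(I) = -12 + 3*(2/I) = -12 + 6/I)
(-44 + u(12))*(-17/(-16) + 6/(-55)) = (-44 + (-12 + 6/12))*(-17/(-16) + 6/(-55)) = (-44 + (-12 + 6*(1/12)))*(-17*(-1/16) + 6*(-1/55)) = (-44 + (-12 + 1/2))*(17/16 - 6/55) = (-44 - 23/2)*(839/880) = -111/2*839/880 = -93129/1760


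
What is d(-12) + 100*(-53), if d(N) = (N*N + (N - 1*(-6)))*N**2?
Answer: 14572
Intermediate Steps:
d(N) = N**2*(6 + N + N**2) (d(N) = (N**2 + (N + 6))*N**2 = (N**2 + (6 + N))*N**2 = (6 + N + N**2)*N**2 = N**2*(6 + N + N**2))
d(-12) + 100*(-53) = (-12)**2*(6 - 12 + (-12)**2) + 100*(-53) = 144*(6 - 12 + 144) - 5300 = 144*138 - 5300 = 19872 - 5300 = 14572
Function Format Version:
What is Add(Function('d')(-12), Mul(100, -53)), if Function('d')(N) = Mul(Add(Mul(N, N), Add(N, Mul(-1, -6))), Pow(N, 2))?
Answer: 14572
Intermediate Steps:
Function('d')(N) = Mul(Pow(N, 2), Add(6, N, Pow(N, 2))) (Function('d')(N) = Mul(Add(Pow(N, 2), Add(N, 6)), Pow(N, 2)) = Mul(Add(Pow(N, 2), Add(6, N)), Pow(N, 2)) = Mul(Add(6, N, Pow(N, 2)), Pow(N, 2)) = Mul(Pow(N, 2), Add(6, N, Pow(N, 2))))
Add(Function('d')(-12), Mul(100, -53)) = Add(Mul(Pow(-12, 2), Add(6, -12, Pow(-12, 2))), Mul(100, -53)) = Add(Mul(144, Add(6, -12, 144)), -5300) = Add(Mul(144, 138), -5300) = Add(19872, -5300) = 14572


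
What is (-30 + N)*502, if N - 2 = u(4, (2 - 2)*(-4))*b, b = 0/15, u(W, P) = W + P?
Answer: -14056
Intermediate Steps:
u(W, P) = P + W
b = 0 (b = 0*(1/15) = 0)
N = 2 (N = 2 + ((2 - 2)*(-4) + 4)*0 = 2 + (0*(-4) + 4)*0 = 2 + (0 + 4)*0 = 2 + 4*0 = 2 + 0 = 2)
(-30 + N)*502 = (-30 + 2)*502 = -28*502 = -14056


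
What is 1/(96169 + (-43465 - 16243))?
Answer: 1/36461 ≈ 2.7427e-5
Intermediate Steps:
1/(96169 + (-43465 - 16243)) = 1/(96169 - 59708) = 1/36461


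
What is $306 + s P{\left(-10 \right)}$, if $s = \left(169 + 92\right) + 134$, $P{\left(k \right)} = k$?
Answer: $-3644$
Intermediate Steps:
$s = 395$ ($s = 261 + 134 = 395$)
$306 + s P{\left(-10 \right)} = 306 + 395 \left(-10\right) = 306 - 3950 = -3644$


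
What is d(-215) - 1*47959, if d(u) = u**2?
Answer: -1734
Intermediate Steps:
d(-215) - 1*47959 = (-215)**2 - 1*47959 = 46225 - 47959 = -1734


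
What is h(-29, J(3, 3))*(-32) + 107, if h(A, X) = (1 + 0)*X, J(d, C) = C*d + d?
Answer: -277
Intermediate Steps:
J(d, C) = d + C*d
h(A, X) = X (h(A, X) = 1*X = X)
h(-29, J(3, 3))*(-32) + 107 = (3*(1 + 3))*(-32) + 107 = (3*4)*(-32) + 107 = 12*(-32) + 107 = -384 + 107 = -277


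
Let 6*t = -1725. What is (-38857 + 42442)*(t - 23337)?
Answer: -169387665/2 ≈ -8.4694e+7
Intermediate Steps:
t = -575/2 (t = (1/6)*(-1725) = -575/2 ≈ -287.50)
(-38857 + 42442)*(t - 23337) = (-38857 + 42442)*(-575/2 - 23337) = 3585*(-47249/2) = -169387665/2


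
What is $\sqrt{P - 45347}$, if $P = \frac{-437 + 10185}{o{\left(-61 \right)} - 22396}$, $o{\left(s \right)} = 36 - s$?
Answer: $\frac{i \sqrt{22548804569799}}{22299} \approx 212.95 i$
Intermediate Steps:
$P = - \frac{9748}{22299}$ ($P = \frac{-437 + 10185}{\left(36 - -61\right) - 22396} = \frac{9748}{\left(36 + 61\right) - 22396} = \frac{9748}{97 - 22396} = \frac{9748}{-22299} = 9748 \left(- \frac{1}{22299}\right) = - \frac{9748}{22299} \approx -0.43715$)
$\sqrt{P - 45347} = \sqrt{- \frac{9748}{22299} - 45347} = \sqrt{- \frac{1011202501}{22299}} = \frac{i \sqrt{22548804569799}}{22299}$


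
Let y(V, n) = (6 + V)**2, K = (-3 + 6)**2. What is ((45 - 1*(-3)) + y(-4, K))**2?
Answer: 2704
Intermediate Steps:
K = 9 (K = 3**2 = 9)
((45 - 1*(-3)) + y(-4, K))**2 = ((45 - 1*(-3)) + (6 - 4)**2)**2 = ((45 + 3) + 2**2)**2 = (48 + 4)**2 = 52**2 = 2704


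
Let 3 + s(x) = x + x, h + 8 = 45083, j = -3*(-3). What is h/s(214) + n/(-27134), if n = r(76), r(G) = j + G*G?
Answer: 48824257/461278 ≈ 105.85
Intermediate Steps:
j = 9
h = 45075 (h = -8 + 45083 = 45075)
s(x) = -3 + 2*x (s(x) = -3 + (x + x) = -3 + 2*x)
r(G) = 9 + G² (r(G) = 9 + G*G = 9 + G²)
n = 5785 (n = 9 + 76² = 9 + 5776 = 5785)
h/s(214) + n/(-27134) = 45075/(-3 + 2*214) + 5785/(-27134) = 45075/(-3 + 428) + 5785*(-1/27134) = 45075/425 - 5785/27134 = 45075*(1/425) - 5785/27134 = 1803/17 - 5785/27134 = 48824257/461278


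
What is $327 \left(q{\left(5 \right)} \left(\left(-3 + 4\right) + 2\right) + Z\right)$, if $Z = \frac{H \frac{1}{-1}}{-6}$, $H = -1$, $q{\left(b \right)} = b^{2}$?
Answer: $\frac{48941}{2} \approx 24471.0$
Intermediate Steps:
$Z = - \frac{1}{6}$ ($Z = \frac{\left(-1\right) \frac{1}{-1}}{-6} = \left(-1\right) \left(-1\right) \left(- \frac{1}{6}\right) = 1 \left(- \frac{1}{6}\right) = - \frac{1}{6} \approx -0.16667$)
$327 \left(q{\left(5 \right)} \left(\left(-3 + 4\right) + 2\right) + Z\right) = 327 \left(5^{2} \left(\left(-3 + 4\right) + 2\right) - \frac{1}{6}\right) = 327 \left(25 \left(1 + 2\right) - \frac{1}{6}\right) = 327 \left(25 \cdot 3 - \frac{1}{6}\right) = 327 \left(75 - \frac{1}{6}\right) = 327 \cdot \frac{449}{6} = \frac{48941}{2}$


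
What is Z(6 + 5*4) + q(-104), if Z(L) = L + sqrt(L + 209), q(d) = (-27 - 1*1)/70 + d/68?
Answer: 2046/85 + sqrt(235) ≈ 39.400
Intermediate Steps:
q(d) = -2/5 + d/68 (q(d) = (-27 - 1)*(1/70) + d*(1/68) = -28*1/70 + d/68 = -2/5 + d/68)
Z(L) = L + sqrt(209 + L)
Z(6 + 5*4) + q(-104) = ((6 + 5*4) + sqrt(209 + (6 + 5*4))) + (-2/5 + (1/68)*(-104)) = ((6 + 20) + sqrt(209 + (6 + 20))) + (-2/5 - 26/17) = (26 + sqrt(209 + 26)) - 164/85 = (26 + sqrt(235)) - 164/85 = 2046/85 + sqrt(235)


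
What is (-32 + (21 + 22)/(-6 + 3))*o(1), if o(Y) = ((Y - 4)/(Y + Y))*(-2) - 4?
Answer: 139/3 ≈ 46.333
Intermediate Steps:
o(Y) = -4 - (-4 + Y)/Y (o(Y) = ((-4 + Y)/((2*Y)))*(-2) - 4 = ((-4 + Y)*(1/(2*Y)))*(-2) - 4 = ((-4 + Y)/(2*Y))*(-2) - 4 = -(-4 + Y)/Y - 4 = -4 - (-4 + Y)/Y)
(-32 + (21 + 22)/(-6 + 3))*o(1) = (-32 + (21 + 22)/(-6 + 3))*(-5 + 4/1) = (-32 + 43/(-3))*(-5 + 4*1) = (-32 + 43*(-⅓))*(-5 + 4) = (-32 - 43/3)*(-1) = -139/3*(-1) = 139/3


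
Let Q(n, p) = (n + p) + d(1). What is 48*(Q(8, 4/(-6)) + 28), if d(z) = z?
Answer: 1744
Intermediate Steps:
Q(n, p) = 1 + n + p (Q(n, p) = (n + p) + 1 = 1 + n + p)
48*(Q(8, 4/(-6)) + 28) = 48*((1 + 8 + 4/(-6)) + 28) = 48*((1 + 8 + 4*(-1/6)) + 28) = 48*((1 + 8 - 2/3) + 28) = 48*(25/3 + 28) = 48*(109/3) = 1744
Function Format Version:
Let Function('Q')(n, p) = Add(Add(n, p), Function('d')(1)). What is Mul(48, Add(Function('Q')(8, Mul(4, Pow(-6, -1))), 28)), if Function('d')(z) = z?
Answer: 1744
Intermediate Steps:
Function('Q')(n, p) = Add(1, n, p) (Function('Q')(n, p) = Add(Add(n, p), 1) = Add(1, n, p))
Mul(48, Add(Function('Q')(8, Mul(4, Pow(-6, -1))), 28)) = Mul(48, Add(Add(1, 8, Mul(4, Pow(-6, -1))), 28)) = Mul(48, Add(Add(1, 8, Mul(4, Rational(-1, 6))), 28)) = Mul(48, Add(Add(1, 8, Rational(-2, 3)), 28)) = Mul(48, Add(Rational(25, 3), 28)) = Mul(48, Rational(109, 3)) = 1744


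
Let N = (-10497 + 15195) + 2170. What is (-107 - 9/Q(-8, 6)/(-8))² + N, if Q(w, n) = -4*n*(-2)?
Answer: 300023561/16384 ≈ 18312.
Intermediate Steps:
Q(w, n) = 8*n
N = 6868 (N = 4698 + 2170 = 6868)
(-107 - 9/Q(-8, 6)/(-8))² + N = (-107 - 9/(8*6)/(-8))² + 6868 = (-107 - 9/48*(-⅛))² + 6868 = (-107 - 9*1/48*(-⅛))² + 6868 = (-107 - 3/16*(-⅛))² + 6868 = (-107 + 3/128)² + 6868 = (-13693/128)² + 6868 = 187498249/16384 + 6868 = 300023561/16384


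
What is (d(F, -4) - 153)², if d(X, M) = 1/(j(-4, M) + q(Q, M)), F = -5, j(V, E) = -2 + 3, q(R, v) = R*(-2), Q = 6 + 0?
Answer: 2835856/121 ≈ 23437.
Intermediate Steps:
Q = 6
q(R, v) = -2*R
j(V, E) = 1
d(X, M) = -1/11 (d(X, M) = 1/(1 - 2*6) = 1/(1 - 12) = 1/(-11) = -1/11)
(d(F, -4) - 153)² = (-1/11 - 153)² = (-1684/11)² = 2835856/121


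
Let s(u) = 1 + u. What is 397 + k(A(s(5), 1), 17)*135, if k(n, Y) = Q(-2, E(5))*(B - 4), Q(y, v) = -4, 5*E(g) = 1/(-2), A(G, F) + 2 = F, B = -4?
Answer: 4717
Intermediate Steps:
A(G, F) = -2 + F
E(g) = -⅒ (E(g) = (1/(-2))/5 = (1*(-½))/5 = (⅕)*(-½) = -⅒)
k(n, Y) = 32 (k(n, Y) = -4*(-4 - 4) = -4*(-8) = 32)
397 + k(A(s(5), 1), 17)*135 = 397 + 32*135 = 397 + 4320 = 4717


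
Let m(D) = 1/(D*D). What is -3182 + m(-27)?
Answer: -2319677/729 ≈ -3182.0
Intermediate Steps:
m(D) = D⁻² (m(D) = 1/(D²) = D⁻²)
-3182 + m(-27) = -3182 + (-27)⁻² = -3182 + 1/729 = -2319677/729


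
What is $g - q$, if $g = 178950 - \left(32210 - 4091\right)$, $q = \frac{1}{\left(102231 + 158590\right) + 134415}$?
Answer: $\frac{59613841115}{395236} \approx 1.5083 \cdot 10^{5}$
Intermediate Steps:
$q = \frac{1}{395236}$ ($q = \frac{1}{260821 + 134415} = \frac{1}{395236} \approx 2.5301 \cdot 10^{-6}$)
$g = 150831$ ($g = 178950 - \left(32210 - 4091\right) = 178950 - 28119 = 150831$)
$g - q = 150831 - \frac{1}{395236} = \frac{59613841115}{395236}$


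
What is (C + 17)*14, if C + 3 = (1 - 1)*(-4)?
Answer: 196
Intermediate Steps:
C = -3 (C = -3 + (1 - 1)*(-4) = -3 + 0*(-4) = -3 + 0 = -3)
(C + 17)*14 = (-3 + 17)*14 = 14*14 = 196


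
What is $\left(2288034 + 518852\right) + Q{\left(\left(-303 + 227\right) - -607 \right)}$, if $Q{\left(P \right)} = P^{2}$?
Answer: $3088847$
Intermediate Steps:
$\left(2288034 + 518852\right) + Q{\left(\left(-303 + 227\right) - -607 \right)} = \left(2288034 + 518852\right) + \left(\left(-303 + 227\right) - -607\right)^{2} = 2806886 + \left(-76 + 607\right)^{2} = 2806886 + 531^{2} = 2806886 + 281961 = 3088847$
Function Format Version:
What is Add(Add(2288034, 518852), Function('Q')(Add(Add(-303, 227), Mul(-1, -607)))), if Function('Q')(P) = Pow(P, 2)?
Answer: 3088847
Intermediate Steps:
Add(Add(2288034, 518852), Function('Q')(Add(Add(-303, 227), Mul(-1, -607)))) = Add(Add(2288034, 518852), Pow(Add(Add(-303, 227), Mul(-1, -607)), 2)) = Add(2806886, Pow(Add(-76, 607), 2)) = Add(2806886, Pow(531, 2)) = Add(2806886, 281961) = 3088847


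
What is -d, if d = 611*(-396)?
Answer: 241956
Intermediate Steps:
d = -241956
-d = -1*(-241956) = 241956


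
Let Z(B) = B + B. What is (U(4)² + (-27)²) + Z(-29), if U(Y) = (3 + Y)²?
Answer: 3072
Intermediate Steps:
Z(B) = 2*B
(U(4)² + (-27)²) + Z(-29) = (((3 + 4)²)² + (-27)²) + 2*(-29) = ((7²)² + 729) - 58 = (49² + 729) - 58 = (2401 + 729) - 58 = 3130 - 58 = 3072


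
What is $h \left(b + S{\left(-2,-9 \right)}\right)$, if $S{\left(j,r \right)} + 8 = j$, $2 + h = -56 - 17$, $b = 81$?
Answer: $-5325$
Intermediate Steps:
$h = -75$ ($h = -2 - 73 = -75$)
$S{\left(j,r \right)} = -8 + j$
$h \left(b + S{\left(-2,-9 \right)}\right) = - 75 \left(81 - 10\right) = \left(-75\right) 71 = -5325$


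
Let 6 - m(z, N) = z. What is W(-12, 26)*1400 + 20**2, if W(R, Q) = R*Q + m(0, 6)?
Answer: -428000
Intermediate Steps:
m(z, N) = 6 - z
W(R, Q) = 6 + Q*R (W(R, Q) = R*Q + (6 - 1*0) = Q*R + (6 + 0) = Q*R + 6 = 6 + Q*R)
W(-12, 26)*1400 + 20**2 = (6 + 26*(-12))*1400 + 20**2 = (6 - 312)*1400 + 400 = -306*1400 + 400 = -428400 + 400 = -428000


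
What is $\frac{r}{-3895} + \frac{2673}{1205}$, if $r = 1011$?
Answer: $\frac{1838616}{938695} \approx 1.9587$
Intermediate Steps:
$\frac{r}{-3895} + \frac{2673}{1205} = \frac{1011}{-3895} + \frac{2673}{1205} = 1011 \left(- \frac{1}{3895}\right) + 2673 \cdot \frac{1}{1205} = - \frac{1011}{3895} + \frac{2673}{1205} = \frac{1838616}{938695}$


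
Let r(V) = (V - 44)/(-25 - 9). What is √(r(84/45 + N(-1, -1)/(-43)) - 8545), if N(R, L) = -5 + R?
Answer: I*√1027227318630/10965 ≈ 92.432*I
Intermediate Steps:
r(V) = 22/17 - V/34 (r(V) = (-44 + V)/(-34) = (-44 + V)*(-1/34) = 22/17 - V/34)
√(r(84/45 + N(-1, -1)/(-43)) - 8545) = √((22/17 - (84/45 + (-5 - 1)/(-43))/34) - 8545) = √((22/17 - (84*(1/45) - 6*(-1/43))/34) - 8545) = √((22/17 - (28/15 + 6/43)/34) - 8545) = √((22/17 - 1/34*1294/645) - 8545) = √((22/17 - 647/10965) - 8545) = √(13543/10965 - 8545) = √(-93682382/10965) = I*√1027227318630/10965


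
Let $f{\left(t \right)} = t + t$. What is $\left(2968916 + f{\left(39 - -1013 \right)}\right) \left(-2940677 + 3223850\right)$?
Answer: $841312646460$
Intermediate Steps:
$f{\left(t \right)} = 2 t$
$\left(2968916 + f{\left(39 - -1013 \right)}\right) \left(-2940677 + 3223850\right) = \left(2968916 + 2 \left(39 - -1013\right)\right) \left(-2940677 + 3223850\right) = \left(2968916 + 2 \left(39 + 1013\right)\right) 283173 = \left(2968916 + 2 \cdot 1052\right) 283173 = \left(2968916 + 2104\right) 283173 = 2971020 \cdot 283173 = 841312646460$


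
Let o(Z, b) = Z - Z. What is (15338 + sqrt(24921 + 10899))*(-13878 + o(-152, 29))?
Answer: -212860764 - 83268*sqrt(995) ≈ -2.1549e+8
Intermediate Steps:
o(Z, b) = 0
(15338 + sqrt(24921 + 10899))*(-13878 + o(-152, 29)) = (15338 + sqrt(24921 + 10899))*(-13878 + 0) = (15338 + sqrt(35820))*(-13878) = (15338 + 6*sqrt(995))*(-13878) = -212860764 - 83268*sqrt(995)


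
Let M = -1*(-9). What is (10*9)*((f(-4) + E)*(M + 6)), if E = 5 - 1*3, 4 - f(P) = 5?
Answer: 1350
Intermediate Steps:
M = 9
f(P) = -1 (f(P) = 4 - 1*5 = 4 - 5 = -1)
E = 2 (E = 5 - 3 = 2)
(10*9)*((f(-4) + E)*(M + 6)) = (10*9)*((-1 + 2)*(9 + 6)) = 90*(1*15) = 90*15 = 1350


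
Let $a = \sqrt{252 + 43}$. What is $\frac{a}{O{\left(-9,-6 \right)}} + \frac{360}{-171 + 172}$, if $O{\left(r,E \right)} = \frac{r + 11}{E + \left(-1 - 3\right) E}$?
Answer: $360 + 9 \sqrt{295} \approx 514.58$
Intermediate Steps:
$O{\left(r,E \right)} = - \frac{11 + r}{3 E}$ ($O{\left(r,E \right)} = \frac{11 + r}{E - 4 E} = \frac{11 + r}{\left(-3\right) E} = \left(11 + r\right) \left(- \frac{1}{3 E}\right) = - \frac{11 + r}{3 E}$)
$a = \sqrt{295} \approx 17.176$
$\frac{a}{O{\left(-9,-6 \right)}} + \frac{360}{-171 + 172} = \frac{\sqrt{295}}{\frac{1}{3} \frac{1}{-6} \left(-11 - -9\right)} + \frac{360}{-171 + 172} = \frac{\sqrt{295}}{\frac{1}{3} \left(- \frac{1}{6}\right) \left(-11 + 9\right)} + \frac{360}{1} = \frac{\sqrt{295}}{\frac{1}{3} \left(- \frac{1}{6}\right) \left(-2\right)} + 360 \cdot 1 = \sqrt{295} \frac{1}{\frac{1}{9}} + 360 = \sqrt{295} \cdot 9 + 360 = 9 \sqrt{295} + 360 = 360 + 9 \sqrt{295}$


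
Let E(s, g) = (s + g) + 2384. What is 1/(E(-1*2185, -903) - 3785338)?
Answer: -1/3786042 ≈ -2.6413e-7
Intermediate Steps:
E(s, g) = 2384 + g + s (E(s, g) = (g + s) + 2384 = 2384 + g + s)
1/(E(-1*2185, -903) - 3785338) = 1/((2384 - 903 - 1*2185) - 3785338) = 1/((2384 - 903 - 2185) - 3785338) = 1/(-704 - 3785338) = 1/(-3786042) = -1/3786042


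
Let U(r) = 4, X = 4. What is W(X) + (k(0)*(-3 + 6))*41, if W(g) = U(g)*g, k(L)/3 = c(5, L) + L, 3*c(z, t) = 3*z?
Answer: 1861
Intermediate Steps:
c(z, t) = z (c(z, t) = (3*z)/3 = z)
k(L) = 15 + 3*L (k(L) = 3*(5 + L) = 15 + 3*L)
W(g) = 4*g
W(X) + (k(0)*(-3 + 6))*41 = 4*4 + ((15 + 3*0)*(-3 + 6))*41 = 16 + ((15 + 0)*3)*41 = 16 + (15*3)*41 = 16 + 45*41 = 16 + 1845 = 1861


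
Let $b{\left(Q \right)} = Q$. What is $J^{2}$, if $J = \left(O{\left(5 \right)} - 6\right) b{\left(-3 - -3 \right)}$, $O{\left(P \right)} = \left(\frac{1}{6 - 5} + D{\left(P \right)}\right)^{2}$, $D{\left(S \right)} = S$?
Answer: $0$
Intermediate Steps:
$O{\left(P \right)} = \left(1 + P\right)^{2}$ ($O{\left(P \right)} = \left(\frac{1}{6 - 5} + P\right)^{2} = \left(1^{-1} + P\right)^{2} = \left(1 + P\right)^{2}$)
$J = 0$ ($J = \left(\left(1 + 5\right)^{2} - 6\right) \left(-3 - -3\right) = \left(6^{2} - 6\right) \left(-3 + 3\right) = \left(36 - 6\right) 0 = 30 \cdot 0 = 0$)
$J^{2} = 0^{2} = 0$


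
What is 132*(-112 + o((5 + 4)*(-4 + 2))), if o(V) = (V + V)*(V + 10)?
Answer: 23232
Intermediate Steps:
o(V) = 2*V*(10 + V) (o(V) = (2*V)*(10 + V) = 2*V*(10 + V))
132*(-112 + o((5 + 4)*(-4 + 2))) = 132*(-112 + 2*((5 + 4)*(-4 + 2))*(10 + (5 + 4)*(-4 + 2))) = 132*(-112 + 2*(9*(-2))*(10 + 9*(-2))) = 132*(-112 + 2*(-18)*(10 - 18)) = 132*(-112 + 2*(-18)*(-8)) = 132*(-112 + 288) = 132*176 = 23232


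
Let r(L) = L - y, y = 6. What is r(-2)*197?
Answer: -1576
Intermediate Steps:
r(L) = -6 + L (r(L) = L - 1*6 = L - 6 = -6 + L)
r(-2)*197 = (-6 - 2)*197 = -8*197 = -1576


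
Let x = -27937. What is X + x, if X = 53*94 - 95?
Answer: -23050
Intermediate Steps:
X = 4887 (X = 4982 - 95 = 4887)
X + x = 4887 - 27937 = -23050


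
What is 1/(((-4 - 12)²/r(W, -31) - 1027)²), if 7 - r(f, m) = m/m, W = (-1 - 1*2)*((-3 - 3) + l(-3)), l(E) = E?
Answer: 9/8720209 ≈ 1.0321e-6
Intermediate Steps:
W = 27 (W = (-1 - 1*2)*((-3 - 3) - 3) = (-1 - 2)*(-6 - 3) = -3*(-9) = 27)
r(f, m) = 6 (r(f, m) = 7 - m/m = 7 - 1*1 = 7 - 1 = 6)
1/(((-4 - 12)²/r(W, -31) - 1027)²) = 1/(((-4 - 12)²/6 - 1027)²) = 1/(((-16)²*(⅙) - 1027)²) = 1/((256*(⅙) - 1027)²) = 1/((128/3 - 1027)²) = 1/((-2953/3)²) = 1/(8720209/9) = 9/8720209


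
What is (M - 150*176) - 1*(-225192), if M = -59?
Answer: 198733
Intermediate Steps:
(M - 150*176) - 1*(-225192) = (-59 - 150*176) - 1*(-225192) = (-59 - 26400) + 225192 = -26459 + 225192 = 198733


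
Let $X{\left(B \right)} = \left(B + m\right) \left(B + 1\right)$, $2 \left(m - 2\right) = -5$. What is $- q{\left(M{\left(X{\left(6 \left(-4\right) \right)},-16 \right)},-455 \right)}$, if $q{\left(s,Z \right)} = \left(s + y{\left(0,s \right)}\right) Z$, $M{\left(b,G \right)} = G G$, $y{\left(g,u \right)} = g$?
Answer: $116480$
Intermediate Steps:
$m = - \frac{1}{2}$ ($m = 2 + \frac{1}{2} \left(-5\right) = 2 - \frac{5}{2} = - \frac{1}{2} \approx -0.5$)
$X{\left(B \right)} = \left(1 + B\right) \left(- \frac{1}{2} + B\right)$ ($X{\left(B \right)} = \left(B - \frac{1}{2}\right) \left(B + 1\right) = \left(- \frac{1}{2} + B\right) \left(1 + B\right) = \left(1 + B\right) \left(- \frac{1}{2} + B\right)$)
$M{\left(b,G \right)} = G^{2}$
$q{\left(s,Z \right)} = Z s$ ($q{\left(s,Z \right)} = \left(s + 0\right) Z = s Z = Z s$)
$- q{\left(M{\left(X{\left(6 \left(-4\right) \right)},-16 \right)},-455 \right)} = - \left(-455\right) \left(-16\right)^{2} = - \left(-455\right) 256 = \left(-1\right) \left(-116480\right) = 116480$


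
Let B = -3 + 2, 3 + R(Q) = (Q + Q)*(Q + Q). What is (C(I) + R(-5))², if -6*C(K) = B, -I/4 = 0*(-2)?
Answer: 339889/36 ≈ 9441.4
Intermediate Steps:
R(Q) = -3 + 4*Q² (R(Q) = -3 + (Q + Q)*(Q + Q) = -3 + (2*Q)*(2*Q) = -3 + 4*Q²)
I = 0 (I = -0*(-2) = -4*0 = 0)
B = -1
C(K) = ⅙ (C(K) = -⅙*(-1) = ⅙)
(C(I) + R(-5))² = (⅙ + (-3 + 4*(-5)²))² = (⅙ + (-3 + 4*25))² = (⅙ + (-3 + 100))² = (⅙ + 97)² = (583/6)² = 339889/36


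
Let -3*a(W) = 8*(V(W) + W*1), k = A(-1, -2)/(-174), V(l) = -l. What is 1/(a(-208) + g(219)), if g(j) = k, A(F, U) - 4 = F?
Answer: -58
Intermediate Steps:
A(F, U) = 4 + F
k = -1/58 (k = (4 - 1)/(-174) = 3*(-1/174) = -1/58 ≈ -0.017241)
g(j) = -1/58
a(W) = 0 (a(W) = -8*(-W + W*1)/3 = -8*(-W + W)/3 = -8*0/3 = -⅓*0 = 0)
1/(a(-208) + g(219)) = 1/(0 - 1/58) = 1/(-1/58) = -58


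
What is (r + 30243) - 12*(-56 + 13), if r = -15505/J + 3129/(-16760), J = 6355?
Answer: 655171037921/21301960 ≈ 30756.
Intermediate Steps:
r = -55949719/21301960 (r = -15505/6355 + 3129/(-16760) = -15505*1/6355 + 3129*(-1/16760) = -3101/1271 - 3129/16760 = -55949719/21301960 ≈ -2.6265)
(r + 30243) - 12*(-56 + 13) = (-55949719/21301960 + 30243) - 12*(-56 + 13) = 644179226561/21301960 - 12*(-43) = 644179226561/21301960 + 516 = 655171037921/21301960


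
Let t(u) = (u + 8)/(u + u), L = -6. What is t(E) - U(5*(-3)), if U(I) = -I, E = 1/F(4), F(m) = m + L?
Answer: -45/2 ≈ -22.500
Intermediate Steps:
F(m) = -6 + m (F(m) = m - 6 = -6 + m)
E = -½ (E = 1/(-6 + 4) = 1/(-2) = -½ ≈ -0.50000)
t(u) = (8 + u)/(2*u) (t(u) = (8 + u)/((2*u)) = (8 + u)*(1/(2*u)) = (8 + u)/(2*u))
t(E) - U(5*(-3)) = (8 - ½)/(2*(-½)) - (-1)*5*(-3) = (½)*(-2)*(15/2) - (-1)*(-15) = -15/2 - 1*15 = -15/2 - 15 = -45/2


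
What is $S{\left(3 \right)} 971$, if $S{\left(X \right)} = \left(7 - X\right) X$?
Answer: $11652$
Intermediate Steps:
$S{\left(X \right)} = X \left(7 - X\right)$
$S{\left(3 \right)} 971 = 3 \left(7 - 3\right) 971 = 3 \cdot 4 \cdot 971 = 12 \cdot 971 = 11652$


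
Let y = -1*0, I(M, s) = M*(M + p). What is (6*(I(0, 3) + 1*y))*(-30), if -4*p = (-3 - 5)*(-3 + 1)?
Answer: 0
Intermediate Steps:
p = -4 (p = -(-3 - 5)*(-3 + 1)/4 = -(-2)*(-2) = -¼*16 = -4)
I(M, s) = M*(-4 + M) (I(M, s) = M*(M - 4) = M*(-4 + M))
y = 0
(6*(I(0, 3) + 1*y))*(-30) = (6*(0*(-4 + 0) + 1*0))*(-30) = (6*(0*(-4) + 0))*(-30) = (6*(0 + 0))*(-30) = (6*0)*(-30) = 0*(-30) = 0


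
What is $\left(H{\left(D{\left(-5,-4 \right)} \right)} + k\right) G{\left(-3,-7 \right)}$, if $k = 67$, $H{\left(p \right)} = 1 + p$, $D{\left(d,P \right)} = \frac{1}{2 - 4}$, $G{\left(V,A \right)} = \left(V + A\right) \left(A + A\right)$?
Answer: $9450$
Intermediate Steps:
$G{\left(V,A \right)} = 2 A \left(A + V\right)$ ($G{\left(V,A \right)} = \left(A + V\right) 2 A = 2 A \left(A + V\right)$)
$D{\left(d,P \right)} = - \frac{1}{2}$ ($D{\left(d,P \right)} = \frac{1}{-2} = - \frac{1}{2}$)
$\left(H{\left(D{\left(-5,-4 \right)} \right)} + k\right) G{\left(-3,-7 \right)} = \left(\left(1 - \frac{1}{2}\right) + 67\right) 2 \left(-7\right) \left(-7 - 3\right) = \left(\frac{1}{2} + 67\right) 2 \left(-7\right) \left(-10\right) = \frac{135}{2} \cdot 140 = 9450$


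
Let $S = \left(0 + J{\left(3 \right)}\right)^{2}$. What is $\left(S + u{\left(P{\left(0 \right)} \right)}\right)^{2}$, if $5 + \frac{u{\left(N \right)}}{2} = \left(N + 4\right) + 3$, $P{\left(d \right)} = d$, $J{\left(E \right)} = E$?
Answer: $169$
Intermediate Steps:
$u{\left(N \right)} = 4 + 2 N$ ($u{\left(N \right)} = -10 + 2 \left(\left(N + 4\right) + 3\right) = -10 + 2 \left(\left(4 + N\right) + 3\right) = -10 + 2 \left(7 + N\right) = -10 + \left(14 + 2 N\right) = 4 + 2 N$)
$S = 9$ ($S = \left(0 + 3\right)^{2} = 3^{2} = 9$)
$\left(S + u{\left(P{\left(0 \right)} \right)}\right)^{2} = \left(9 + \left(4 + 2 \cdot 0\right)\right)^{2} = \left(9 + \left(4 + 0\right)\right)^{2} = \left(9 + 4\right)^{2} = 13^{2} = 169$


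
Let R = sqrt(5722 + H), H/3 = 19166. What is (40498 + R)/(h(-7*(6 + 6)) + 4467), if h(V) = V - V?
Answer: 40498/4467 + 2*sqrt(15805)/4467 ≈ 9.1223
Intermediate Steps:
H = 57498 (H = 3*19166 = 57498)
h(V) = 0
R = 2*sqrt(15805) (R = sqrt(5722 + 57498) = sqrt(63220) = 2*sqrt(15805) ≈ 251.44)
(40498 + R)/(h(-7*(6 + 6)) + 4467) = (40498 + 2*sqrt(15805))/(0 + 4467) = (40498 + 2*sqrt(15805))/4467 = (40498 + 2*sqrt(15805))*(1/4467) = 40498/4467 + 2*sqrt(15805)/4467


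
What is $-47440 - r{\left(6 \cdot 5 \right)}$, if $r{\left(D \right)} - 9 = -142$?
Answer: $-47307$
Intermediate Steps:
$r{\left(D \right)} = -133$ ($r{\left(D \right)} = 9 - 142 = -133$)
$-47440 - r{\left(6 \cdot 5 \right)} = -47440 - -133 = -47440 + 133 = -47307$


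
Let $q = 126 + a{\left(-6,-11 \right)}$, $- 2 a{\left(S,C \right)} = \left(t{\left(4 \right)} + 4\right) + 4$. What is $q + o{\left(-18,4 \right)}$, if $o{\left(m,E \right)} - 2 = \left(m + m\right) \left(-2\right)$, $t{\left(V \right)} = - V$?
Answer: $198$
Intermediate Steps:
$a{\left(S,C \right)} = -2$ ($a{\left(S,C \right)} = - \frac{\left(\left(-1\right) 4 + 4\right) + 4}{2} = - \frac{\left(-4 + 4\right) + 4}{2} = - \frac{0 + 4}{2} = \left(- \frac{1}{2}\right) 4 = -2$)
$o{\left(m,E \right)} = 2 - 4 m$ ($o{\left(m,E \right)} = 2 + \left(m + m\right) \left(-2\right) = 2 + 2 m \left(-2\right) = 2 - 4 m$)
$q = 124$ ($q = 126 - 2 = 124$)
$q + o{\left(-18,4 \right)} = 124 + \left(2 - -72\right) = 124 + \left(2 + 72\right) = 124 + 74 = 198$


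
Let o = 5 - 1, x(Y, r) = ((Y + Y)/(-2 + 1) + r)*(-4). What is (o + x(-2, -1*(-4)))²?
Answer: 784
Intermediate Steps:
x(Y, r) = -4*r + 8*Y (x(Y, r) = ((2*Y)/(-1) + r)*(-4) = ((2*Y)*(-1) + r)*(-4) = (-2*Y + r)*(-4) = (r - 2*Y)*(-4) = -4*r + 8*Y)
o = 4
(o + x(-2, -1*(-4)))² = (4 + (-(-4)*(-4) + 8*(-2)))² = (4 + (-4*4 - 16))² = (4 + (-16 - 16))² = (4 - 32)² = (-28)² = 784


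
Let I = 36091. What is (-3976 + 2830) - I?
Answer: -37237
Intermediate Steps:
(-3976 + 2830) - I = (-3976 + 2830) - 1*36091 = -1146 - 36091 = -37237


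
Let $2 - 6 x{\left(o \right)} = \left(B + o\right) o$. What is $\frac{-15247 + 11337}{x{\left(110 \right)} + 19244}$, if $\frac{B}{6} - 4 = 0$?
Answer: $- \frac{11730}{50363} \approx -0.23291$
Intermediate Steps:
$B = 24$ ($B = 24 + 6 \cdot 0 = 24 + 0 = 24$)
$x{\left(o \right)} = \frac{1}{3} - \frac{o \left(24 + o\right)}{6}$ ($x{\left(o \right)} = \frac{1}{3} - \frac{\left(24 + o\right) o}{6} = \frac{1}{3} - \frac{o \left(24 + o\right)}{6}$)
$\frac{-15247 + 11337}{x{\left(110 \right)} + 19244} = \frac{-15247 + 11337}{\left(\frac{1}{3} - 440 - \frac{110^{2}}{6}\right) + 19244} = - \frac{3910}{\left(\frac{1}{3} - 440 - \frac{6050}{3}\right) + 19244} = - \frac{3910}{- \frac{7369}{3} + 19244} = - \frac{3910}{\frac{50363}{3}} = \left(-3910\right) \frac{3}{50363} = - \frac{11730}{50363}$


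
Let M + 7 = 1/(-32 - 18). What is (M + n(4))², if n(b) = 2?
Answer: 63001/2500 ≈ 25.200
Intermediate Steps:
M = -351/50 (M = -7 + 1/(-32 - 18) = -7 + 1/(-50) = -7 - 1/50 = -351/50 ≈ -7.0200)
(M + n(4))² = (-351/50 + 2)² = (-251/50)² = 63001/2500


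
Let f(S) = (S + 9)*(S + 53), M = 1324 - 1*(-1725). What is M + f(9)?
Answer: 4165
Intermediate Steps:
M = 3049 (M = 1324 + 1725 = 3049)
f(S) = (9 + S)*(53 + S)
M + f(9) = 3049 + (477 + 9**2 + 62*9) = 3049 + (477 + 81 + 558) = 3049 + 1116 = 4165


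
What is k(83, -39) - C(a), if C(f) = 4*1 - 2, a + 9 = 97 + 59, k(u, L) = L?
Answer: -41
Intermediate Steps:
a = 147 (a = -9 + (97 + 59) = -9 + 156 = 147)
C(f) = 2 (C(f) = 4 - 2 = 2)
k(83, -39) - C(a) = -39 - 1*2 = -39 - 2 = -41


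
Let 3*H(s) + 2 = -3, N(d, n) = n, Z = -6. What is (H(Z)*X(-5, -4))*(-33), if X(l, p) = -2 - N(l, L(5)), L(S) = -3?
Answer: 55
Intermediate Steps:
X(l, p) = 1 (X(l, p) = -2 - 1*(-3) = -2 + 3 = 1)
H(s) = -5/3 (H(s) = -⅔ + (⅓)*(-3) = -⅔ - 1 = -5/3)
(H(Z)*X(-5, -4))*(-33) = -5/3*1*(-33) = -5/3*(-33) = 55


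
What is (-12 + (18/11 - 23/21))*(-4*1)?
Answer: 10588/231 ≈ 45.836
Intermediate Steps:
(-12 + (18/11 - 23/21))*(-4*1) = (-12 + (18*(1/11) - 23*1/21))*(-4) = (-12 + (18/11 - 23/21))*(-4) = (-12 + 125/231)*(-4) = -2647/231*(-4) = 10588/231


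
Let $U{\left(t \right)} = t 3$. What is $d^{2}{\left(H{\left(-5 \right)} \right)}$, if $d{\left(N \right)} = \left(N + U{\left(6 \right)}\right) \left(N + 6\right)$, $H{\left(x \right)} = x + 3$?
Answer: $4096$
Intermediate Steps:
$H{\left(x \right)} = 3 + x$
$U{\left(t \right)} = 3 t$
$d{\left(N \right)} = \left(6 + N\right) \left(18 + N\right)$ ($d{\left(N \right)} = \left(N + 3 \cdot 6\right) \left(N + 6\right) = \left(N + 18\right) \left(6 + N\right) = \left(18 + N\right) \left(6 + N\right) = \left(6 + N\right) \left(18 + N\right)$)
$d^{2}{\left(H{\left(-5 \right)} \right)} = \left(108 + \left(3 - 5\right)^{2} + 24 \left(3 - 5\right)\right)^{2} = \left(108 + \left(-2\right)^{2} + 24 \left(-2\right)\right)^{2} = \left(108 + 4 - 48\right)^{2} = 64^{2} = 4096$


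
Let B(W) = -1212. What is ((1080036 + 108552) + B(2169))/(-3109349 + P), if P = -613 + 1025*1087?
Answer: -1187376/1995787 ≈ -0.59494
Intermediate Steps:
P = 1113562 (P = -613 + 1114175 = 1113562)
((1080036 + 108552) + B(2169))/(-3109349 + P) = ((1080036 + 108552) - 1212)/(-3109349 + 1113562) = (1188588 - 1212)/(-1995787) = 1187376*(-1/1995787) = -1187376/1995787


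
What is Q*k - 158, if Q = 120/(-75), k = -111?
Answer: 98/5 ≈ 19.600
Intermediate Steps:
Q = -8/5 (Q = 120*(-1/75) = -8/5 ≈ -1.6000)
Q*k - 158 = -8/5*(-111) - 158 = 888/5 - 158 = 98/5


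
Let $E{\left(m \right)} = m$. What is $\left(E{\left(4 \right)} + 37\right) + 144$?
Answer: $185$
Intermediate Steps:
$\left(E{\left(4 \right)} + 37\right) + 144 = \left(4 + 37\right) + 144 = 41 + 144 = 185$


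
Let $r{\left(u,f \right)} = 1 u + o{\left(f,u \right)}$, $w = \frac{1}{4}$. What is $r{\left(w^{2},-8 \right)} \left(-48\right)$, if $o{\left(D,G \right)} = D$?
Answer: $381$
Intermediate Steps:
$w = \frac{1}{4} \approx 0.25$
$r{\left(u,f \right)} = f + u$ ($r{\left(u,f \right)} = 1 u + f = u + f = f + u$)
$r{\left(w^{2},-8 \right)} \left(-48\right) = \left(-8 + \left(\frac{1}{4}\right)^{2}\right) \left(-48\right) = \left(-8 + \frac{1}{16}\right) \left(-48\right) = \left(- \frac{127}{16}\right) \left(-48\right) = 381$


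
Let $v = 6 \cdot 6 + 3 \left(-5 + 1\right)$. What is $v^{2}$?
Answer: $576$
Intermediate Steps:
$v = 24$ ($v = 36 + 3 \left(-4\right) = 36 - 12 = 24$)
$v^{2} = 24^{2} = 576$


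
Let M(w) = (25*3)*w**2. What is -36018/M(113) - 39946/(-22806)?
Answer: 6238976507/3640122675 ≈ 1.7139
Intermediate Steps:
M(w) = 75*w**2
-36018/M(113) - 39946/(-22806) = -36018/(75*113**2) - 39946/(-22806) = -36018/(75*12769) - 39946*(-1/22806) = -36018/957675 + 19973/11403 = -36018*1/957675 + 19973/11403 = -12006/319225 + 19973/11403 = 6238976507/3640122675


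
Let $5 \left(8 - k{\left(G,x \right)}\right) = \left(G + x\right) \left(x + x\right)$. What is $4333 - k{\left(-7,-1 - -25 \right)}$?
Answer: $\frac{22441}{5} \approx 4488.2$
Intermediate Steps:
$k{\left(G,x \right)} = 8 - \frac{2 x \left(G + x\right)}{5}$ ($k{\left(G,x \right)} = 8 - \frac{\left(G + x\right) \left(x + x\right)}{5} = 8 - \frac{\left(G + x\right) 2 x}{5} = 8 - \frac{2 x \left(G + x\right)}{5}$)
$4333 - k{\left(-7,-1 - -25 \right)} = 4333 - \left(8 - \frac{2 \left(-1 - -25\right)^{2}}{5} - - \frac{14 \left(-1 - -25\right)}{5}\right) = 4333 - \left(8 - \frac{2 \left(-1 + 25\right)^{2}}{5} - - \frac{14 \left(-1 + 25\right)}{5}\right) = 4333 - \left(8 - \frac{2 \cdot 24^{2}}{5} - \left(- \frac{14}{5}\right) 24\right) = 4333 - \left(8 - \frac{1152}{5} + \frac{336}{5}\right) = 4333 - - \frac{776}{5} = 4333 + \frac{776}{5} = \frac{22441}{5}$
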